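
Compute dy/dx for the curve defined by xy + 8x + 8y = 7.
Differentiate both sides with respect to x, treating y as y(x). By the chain rule, any term containing y contributes a factor of y' = dy/dx when we differentiate it.

Move every term to one side and write the relation as F(x, y) = 0. Term by term,
  d/dx[xy] = x·y' + y
  d/dx[8x] = 8
  d/dx[8y] = 8·y'
  d/dx[-7] = 0

The pieces without y' make up ∂F/∂x and the coefficient of y' is ∂F/∂y:
  ∂F/∂x = y + 8,
  ∂F/∂y = x + 8.

Since d/dx[F] = ∂F/∂x + (∂F/∂y)·y' = 0, solve for y':
  (∂F/∂y)·y' = -∂F/∂x
  dy/dx = -(∂F/∂x)/(∂F/∂y) = -(y + 8)/(x + 8) = (-y - 8)/(x + 8)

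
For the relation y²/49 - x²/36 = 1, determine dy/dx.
Apply d/dx to both sides, remembering that y depends on x. Each occurrence of y therefore brings in a y' = dy/dx via the chain rule.

With F(x, y) equal to the left-hand side minus the right, differentiate F term by term:
  d/dx[-x^2/36] = -x/18
  d/dx[y^2/49] = 2y·y'/49
  d/dx[-1] = 0
Adding these up, d/dx[F] = 0 becomes
  (-x/18) + (2y/49)·y' = 0,
so isolating y',
  dy/dx = -(-x/18)/(2y/49) = 49x/(36y)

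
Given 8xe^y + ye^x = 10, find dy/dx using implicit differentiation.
Differentiate both sides with respect to x, treating y as y(x). By the chain rule, any term containing y contributes a factor of y' = dy/dx when we differentiate it.

Move every term to one side and write the relation as F(x, y) = 0. Term by term,
  d/dx[8x·e^(y)] = 8x·y'·e^(y) + 8e^(y)
  d/dx[y·e^(x)] = y·e^(x) + y'·e^(x)
  d/dx[-10] = 0

The pieces without y' make up ∂F/∂x and the coefficient of y' is ∂F/∂y:
  ∂F/∂x = y·e^(x) + 8e^(y),
  ∂F/∂y = 8x·e^(y) + e^(x).

Since d/dx[F] = ∂F/∂x + (∂F/∂y)·y' = 0, solve for y':
  (∂F/∂y)·y' = -∂F/∂x
  dy/dx = -(∂F/∂x)/(∂F/∂y) = -(y·e^(x) + 8e^(y))/(8x·e^(y) + e^(x)) = (-y·e^(x) - 8e^(y))/(8x·e^(y) + e^(x))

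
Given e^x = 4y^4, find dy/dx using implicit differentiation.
Take d/dx of both sides. Since y is implicitly a function of x, the chain rule attaches a y' = dy/dx factor whenever we differentiate through y.

Set F(x, y) = (left side) − (right side), so the curve is F = 0. Differentiating each term of F:
  d/dx[-4y^4] = -16y^3·y'
  d/dx[e^(x)] = e^(x)

Collecting, the y'-free part is the partial derivative in x and the y' coefficient is the partial derivative in y:
  ∂F/∂x = e^(x)
  ∂F/∂y = -16y^3

so d/dx[F(x, y(x))] = ∂F/∂x + (∂F/∂y)·y' = 0. Rearranging,
  dy/dx = -(∂F/∂x)/(∂F/∂y) = -(e^(x))/(-16y^3) = e^(x)/(16y^3)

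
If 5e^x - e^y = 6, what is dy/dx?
Differentiate both sides with respect to x, treating y as y(x). By the chain rule, any term containing y contributes a factor of y' = dy/dx when we differentiate it.

Move every term to one side and write the relation as F(x, y) = 0. Term by term,
  d/dx[5e^(x)] = 5e^(x)
  d/dx[-e^(y)] = -y'·e^(y)
  d/dx[-6] = 0

The pieces without y' make up ∂F/∂x and the coefficient of y' is ∂F/∂y:
  ∂F/∂x = 5e^(x),
  ∂F/∂y = -e^(y).

Since d/dx[F] = ∂F/∂x + (∂F/∂y)·y' = 0, solve for y':
  (∂F/∂y)·y' = -∂F/∂x
  dy/dx = -(∂F/∂x)/(∂F/∂y) = -(5e^(x))/(-e^(y)) = 5e^(x - y)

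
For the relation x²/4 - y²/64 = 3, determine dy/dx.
Apply d/dx to both sides, remembering that y depends on x. Each occurrence of y therefore brings in a y' = dy/dx via the chain rule.

With F(x, y) equal to the left-hand side minus the right, differentiate F term by term:
  d/dx[x^2/4] = x/2
  d/dx[-y^2/64] = -y·y'/32
  d/dx[-3] = 0
Adding these up, d/dx[F] = 0 becomes
  (x/2) + (-y/32)·y' = 0,
so isolating y',
  dy/dx = -(x/2)/(-y/32) = 16x/y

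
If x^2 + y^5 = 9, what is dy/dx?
Apply d/dx to both sides, remembering that y depends on x. Each occurrence of y therefore brings in a y' = dy/dx via the chain rule.

With F(x, y) equal to the left-hand side minus the right, differentiate F term by term:
  d/dx[x^2] = 2x
  d/dx[y^5] = 5y^4·y'
  d/dx[-9] = 0
Adding these up, d/dx[F] = 0 becomes
  (2x) + (5y^4)·y' = 0,
so isolating y',
  dy/dx = -(2x)/(5y^4) = -2x/(5y^4)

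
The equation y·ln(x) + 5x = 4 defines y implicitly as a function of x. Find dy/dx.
Take d/dx of both sides. Since y is implicitly a function of x, the chain rule attaches a y' = dy/dx factor whenever we differentiate through y.

Set F(x, y) = (left side) − (right side), so the curve is F = 0. Differentiating each term of F:
  d/dx[5x] = 5
  d/dx[y·ln(x)] = y'·ln(x) + y/x
  d/dx[-4] = 0

Collecting, the y'-free part is the partial derivative in x and the y' coefficient is the partial derivative in y:
  ∂F/∂x = 5 + y/x
  ∂F/∂y = ln(x)

so d/dx[F(x, y(x))] = ∂F/∂x + (∂F/∂y)·y' = 0. Rearranging,
  dy/dx = -(∂F/∂x)/(∂F/∂y) = -(5 + y/x)/(ln(x))
        = -((5x + y)/x)/(ln(x)) = (-5x - y)/(x·ln(x))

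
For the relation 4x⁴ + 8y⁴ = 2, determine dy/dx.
Differentiate the relation implicitly: treat y = y(x) and apply the chain rule, so every y-derivative picks up a y' = dy/dx factor.

With everything moved to the left-hand side, differentiate term by term:
  d/dx[4x^4] = 16x^3
  d/dx[8y^4] = 32y^3·y'
  d/dx[-2] = 0

Separating the contributions that come from x directly and those that come through y:
  without y':      16x^3
  multiplying y':  32y^3

so (16x^3) + (32y^3)·y' = 0, and therefore
  dy/dx = -(16x^3)/(32y^3) = -x^3/(2y^3)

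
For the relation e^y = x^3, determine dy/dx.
Differentiate the relation implicitly: treat y = y(x) and apply the chain rule, so every y-derivative picks up a y' = dy/dx factor.

With everything moved to the left-hand side, differentiate term by term:
  d/dx[-x^3] = -3x^2
  d/dx[e^(y)] = y'·e^(y)

Separating the contributions that come from x directly and those that come through y:
  without y':      -3x^2
  multiplying y':  e^(y)

so (-3x^2) + (e^(y))·y' = 0, and therefore
  dy/dx = -(-3x^2)/(e^(y)) = 3x^2e^(-y)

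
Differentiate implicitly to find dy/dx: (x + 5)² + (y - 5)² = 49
Differentiate both sides with respect to x, treating y as y(x). By the chain rule, any term containing y contributes a factor of y' = dy/dx when we differentiate it.

Move every term to one side and write the relation as F(x, y) = 0. Term by term,
  d/dx[(x + 5)^2] = 2x + 10
  d/dx[(y - 5)^2] = 2·y'(y - 5)
  d/dx[-49] = 0

The pieces without y' make up ∂F/∂x and the coefficient of y' is ∂F/∂y:
  ∂F/∂x = 2x + 10,
  ∂F/∂y = 2y - 10.

Since d/dx[F] = ∂F/∂x + (∂F/∂y)·y' = 0, solve for y':
  (∂F/∂y)·y' = -∂F/∂x
  dy/dx = -(∂F/∂x)/(∂F/∂y) = -(2x + 10)/(2y - 10) = (-x - 5)/(y - 5)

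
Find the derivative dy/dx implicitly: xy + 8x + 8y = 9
Differentiate the relation implicitly: treat y = y(x) and apply the chain rule, so every y-derivative picks up a y' = dy/dx factor.

With everything moved to the left-hand side, differentiate term by term:
  d/dx[xy] = x·y' + y
  d/dx[8x] = 8
  d/dx[8y] = 8·y'
  d/dx[-9] = 0

Separating the contributions that come from x directly and those that come through y:
  without y':      y + 8
  multiplying y':  x + 8

so (y + 8) + (x + 8)·y' = 0, and therefore
  dy/dx = -(y + 8)/(x + 8) = (-y - 8)/(x + 8)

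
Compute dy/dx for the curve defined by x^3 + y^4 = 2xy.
Differentiate the relation implicitly: treat y = y(x) and apply the chain rule, so every y-derivative picks up a y' = dy/dx factor.

With everything moved to the left-hand side, differentiate term by term:
  d/dx[x^3] = 3x^2
  d/dx[-2xy] = -2x·y' - 2y
  d/dx[y^4] = 4y^3·y'

Separating the contributions that come from x directly and those that come through y:
  without y':      3x^2 - 2y
  multiplying y':  -2x + 4y^3

so (3x^2 - 2y) + (-2x + 4y^3)·y' = 0, and therefore
  dy/dx = -(3x^2 - 2y)/(-2x + 4y^3) = (3x^2/2 - y)/(x - 2y^3)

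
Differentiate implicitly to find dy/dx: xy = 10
Differentiate the relation implicitly: treat y = y(x) and apply the chain rule, so every y-derivative picks up a y' = dy/dx factor.

With everything moved to the left-hand side, differentiate term by term:
  d/dx[xy] = x·y' + y
  d/dx[-10] = 0

Separating the contributions that come from x directly and those that come through y:
  without y':      y
  multiplying y':  x

so (y) + (x)·y' = 0, and therefore
  dy/dx = -(y)/(x) = -y/x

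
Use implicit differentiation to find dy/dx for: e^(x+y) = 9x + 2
Differentiate both sides with respect to x, treating y as y(x). By the chain rule, any term containing y contributes a factor of y' = dy/dx when we differentiate it.

Move every term to one side and write the relation as F(x, y) = 0. Term by term,
  d/dx[-9x] = -9
  d/dx[e^(x + y)] = (y' + 1)·e^(x + y)
  d/dx[-2] = 0

The pieces without y' make up ∂F/∂x and the coefficient of y' is ∂F/∂y:
  ∂F/∂x = e^(x + y) - 9,
  ∂F/∂y = e^(x + y).

Since d/dx[F] = ∂F/∂x + (∂F/∂y)·y' = 0, solve for y':
  (∂F/∂y)·y' = -∂F/∂x
  dy/dx = -(∂F/∂x)/(∂F/∂y) = -(e^(x + y) - 9)/(e^(x + y)) = 9e^(-x - y) - 1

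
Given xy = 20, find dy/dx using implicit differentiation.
Take d/dx of both sides. Since y is implicitly a function of x, the chain rule attaches a y' = dy/dx factor whenever we differentiate through y.

Set F(x, y) = (left side) − (right side), so the curve is F = 0. Differentiating each term of F:
  d/dx[xy] = x·y' + y
  d/dx[-20] = 0

Collecting, the y'-free part is the partial derivative in x and the y' coefficient is the partial derivative in y:
  ∂F/∂x = y
  ∂F/∂y = x

so d/dx[F(x, y(x))] = ∂F/∂x + (∂F/∂y)·y' = 0. Rearranging,
  dy/dx = -(∂F/∂x)/(∂F/∂y) = -(y)/(x) = -y/x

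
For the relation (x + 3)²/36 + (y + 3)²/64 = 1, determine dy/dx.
Take d/dx of both sides. Since y is implicitly a function of x, the chain rule attaches a y' = dy/dx factor whenever we differentiate through y.

Set F(x, y) = (left side) − (right side), so the curve is F = 0. Differentiating each term of F:
  d/dx[(x + 3)^2/36] = x/18 + 1/6
  d/dx[(y + 3)^2/64] = y'(y + 3)/32
  d/dx[-1] = 0

Collecting, the y'-free part is the partial derivative in x and the y' coefficient is the partial derivative in y:
  ∂F/∂x = x/18 + 1/6
  ∂F/∂y = y/32 + 3/32

so d/dx[F(x, y(x))] = ∂F/∂x + (∂F/∂y)·y' = 0. Rearranging,
  dy/dx = -(∂F/∂x)/(∂F/∂y) = -(x/18 + 1/6)/(y/32 + 3/32)
        = -((x + 3)/18)/((y + 3)/32) = 16(-x - 3)/(9(y + 3))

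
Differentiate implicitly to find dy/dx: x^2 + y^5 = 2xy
Apply d/dx to both sides, remembering that y depends on x. Each occurrence of y therefore brings in a y' = dy/dx via the chain rule.

With F(x, y) equal to the left-hand side minus the right, differentiate F term by term:
  d/dx[x^2] = 2x
  d/dx[-2xy] = -2x·y' - 2y
  d/dx[y^5] = 5y^4·y'
Adding these up, d/dx[F] = 0 becomes
  (2x - 2y) + (-2x + 5y^4)·y' = 0,
so isolating y',
  dy/dx = -(2x - 2y)/(-2x + 5y^4) = 2(x - y)/(2x - 5y^4)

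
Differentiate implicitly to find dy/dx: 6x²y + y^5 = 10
Apply d/dx to both sides, remembering that y depends on x. Each occurrence of y therefore brings in a y' = dy/dx via the chain rule.

With F(x, y) equal to the left-hand side minus the right, differentiate F term by term:
  d/dx[6x^2y] = 6x^2·y' + 12xy
  d/dx[y^5] = 5y^4·y'
  d/dx[-10] = 0
Adding these up, d/dx[F] = 0 becomes
  (12xy) + (6x^2 + 5y^4)·y' = 0,
so isolating y',
  dy/dx = -(12xy)/(6x^2 + 5y^4) = -12xy/(6x^2 + 5y^4)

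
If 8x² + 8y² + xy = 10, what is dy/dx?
Differentiate both sides with respect to x, treating y as y(x). By the chain rule, any term containing y contributes a factor of y' = dy/dx when we differentiate it.

Move every term to one side and write the relation as F(x, y) = 0. Term by term,
  d/dx[8x^2] = 16x
  d/dx[xy] = x·y' + y
  d/dx[8y^2] = 16y·y'
  d/dx[-10] = 0

The pieces without y' make up ∂F/∂x and the coefficient of y' is ∂F/∂y:
  ∂F/∂x = 16x + y,
  ∂F/∂y = x + 16y.

Since d/dx[F] = ∂F/∂x + (∂F/∂y)·y' = 0, solve for y':
  (∂F/∂y)·y' = -∂F/∂x
  dy/dx = -(∂F/∂x)/(∂F/∂y) = -(16x + y)/(x + 16y) = (-16x - y)/(x + 16y)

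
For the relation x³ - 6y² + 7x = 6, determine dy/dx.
Take d/dx of both sides. Since y is implicitly a function of x, the chain rule attaches a y' = dy/dx factor whenever we differentiate through y.

Set F(x, y) = (left side) − (right side), so the curve is F = 0. Differentiating each term of F:
  d/dx[x^3] = 3x^2
  d/dx[7x] = 7
  d/dx[-6y^2] = -12y·y'
  d/dx[-6] = 0

Collecting, the y'-free part is the partial derivative in x and the y' coefficient is the partial derivative in y:
  ∂F/∂x = 3x^2 + 7
  ∂F/∂y = -12y

so d/dx[F(x, y(x))] = ∂F/∂x + (∂F/∂y)·y' = 0. Rearranging,
  dy/dx = -(∂F/∂x)/(∂F/∂y) = -(3x^2 + 7)/(-12y) = (3x^2 + 7)/(12y)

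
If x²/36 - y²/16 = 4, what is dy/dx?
Apply d/dx to both sides, remembering that y depends on x. Each occurrence of y therefore brings in a y' = dy/dx via the chain rule.

With F(x, y) equal to the left-hand side minus the right, differentiate F term by term:
  d/dx[x^2/36] = x/18
  d/dx[-y^2/16] = -y·y'/8
  d/dx[-4] = 0
Adding these up, d/dx[F] = 0 becomes
  (x/18) + (-y/8)·y' = 0,
so isolating y',
  dy/dx = -(x/18)/(-y/8) = 4x/(9y)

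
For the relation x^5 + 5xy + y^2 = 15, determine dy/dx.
Apply d/dx to both sides, remembering that y depends on x. Each occurrence of y therefore brings in a y' = dy/dx via the chain rule.

With F(x, y) equal to the left-hand side minus the right, differentiate F term by term:
  d/dx[x^5] = 5x^4
  d/dx[5xy] = 5x·y' + 5y
  d/dx[y^2] = 2y·y'
  d/dx[-15] = 0
Adding these up, d/dx[F] = 0 becomes
  (5x^4 + 5y) + (5x + 2y)·y' = 0,
so isolating y',
  dy/dx = -(5x^4 + 5y)/(5x + 2y) = 5(-x^4 - y)/(5x + 2y)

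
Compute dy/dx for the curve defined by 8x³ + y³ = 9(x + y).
Differentiate the relation implicitly: treat y = y(x) and apply the chain rule, so every y-derivative picks up a y' = dy/dx factor.

With everything moved to the left-hand side, differentiate term by term:
  d/dx[8x^3] = 24x^2
  d/dx[-9x] = -9
  d/dx[y^3] = 3y^2·y'
  d/dx[-9y] = -9·y'

Separating the contributions that come from x directly and those that come through y:
  without y':      24x^2 - 9
  multiplying y':  3y^2 - 9

so (24x^2 - 9) + (3y^2 - 9)·y' = 0, and therefore
  dy/dx = -(24x^2 - 9)/(3y^2 - 9) = (3 - 8x^2)/(y^2 - 3)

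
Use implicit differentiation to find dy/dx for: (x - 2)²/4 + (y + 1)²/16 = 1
Differentiate both sides with respect to x, treating y as y(x). By the chain rule, any term containing y contributes a factor of y' = dy/dx when we differentiate it.

Move every term to one side and write the relation as F(x, y) = 0. Term by term,
  d/dx[(x - 2)^2/4] = x/2 - 1
  d/dx[(y + 1)^2/16] = y'(y + 1)/8
  d/dx[-1] = 0

The pieces without y' make up ∂F/∂x and the coefficient of y' is ∂F/∂y:
  ∂F/∂x = x/2 - 1,
  ∂F/∂y = y/8 + 1/8.

Since d/dx[F] = ∂F/∂x + (∂F/∂y)·y' = 0, solve for y':
  (∂F/∂y)·y' = -∂F/∂x
  dy/dx = -(∂F/∂x)/(∂F/∂y) = -(x/2 - 1)/(y/8 + 1/8)
        = -((x - 2)/2)/((y + 1)/8) = 4(2 - x)/(y + 1)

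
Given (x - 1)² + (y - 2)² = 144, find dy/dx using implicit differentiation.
Take d/dx of both sides. Since y is implicitly a function of x, the chain rule attaches a y' = dy/dx factor whenever we differentiate through y.

Set F(x, y) = (left side) − (right side), so the curve is F = 0. Differentiating each term of F:
  d/dx[(x - 1)^2] = 2x - 2
  d/dx[(y - 2)^2] = 2·y'(y - 2)
  d/dx[-144] = 0

Collecting, the y'-free part is the partial derivative in x and the y' coefficient is the partial derivative in y:
  ∂F/∂x = 2x - 2
  ∂F/∂y = 2y - 4

so d/dx[F(x, y(x))] = ∂F/∂x + (∂F/∂y)·y' = 0. Rearranging,
  dy/dx = -(∂F/∂x)/(∂F/∂y) = -(2x - 2)/(2y - 4) = (1 - x)/(y - 2)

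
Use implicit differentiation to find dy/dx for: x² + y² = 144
Differentiate the relation implicitly: treat y = y(x) and apply the chain rule, so every y-derivative picks up a y' = dy/dx factor.

With everything moved to the left-hand side, differentiate term by term:
  d/dx[x^2] = 2x
  d/dx[y^2] = 2y·y'
  d/dx[-144] = 0

Separating the contributions that come from x directly and those that come through y:
  without y':      2x
  multiplying y':  2y

so (2x) + (2y)·y' = 0, and therefore
  dy/dx = -(2x)/(2y) = -x/y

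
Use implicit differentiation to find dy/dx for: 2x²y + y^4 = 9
Differentiate both sides with respect to x, treating y as y(x). By the chain rule, any term containing y contributes a factor of y' = dy/dx when we differentiate it.

Move every term to one side and write the relation as F(x, y) = 0. Term by term,
  d/dx[2x^2y] = 2x^2·y' + 4xy
  d/dx[y^4] = 4y^3·y'
  d/dx[-9] = 0

The pieces without y' make up ∂F/∂x and the coefficient of y' is ∂F/∂y:
  ∂F/∂x = 4xy,
  ∂F/∂y = 2x^2 + 4y^3.

Since d/dx[F] = ∂F/∂x + (∂F/∂y)·y' = 0, solve for y':
  (∂F/∂y)·y' = -∂F/∂x
  dy/dx = -(∂F/∂x)/(∂F/∂y) = -(4xy)/(2x^2 + 4y^3) = -2xy/(x^2 + 2y^3)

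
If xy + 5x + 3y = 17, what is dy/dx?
Apply d/dx to both sides, remembering that y depends on x. Each occurrence of y therefore brings in a y' = dy/dx via the chain rule.

With F(x, y) equal to the left-hand side minus the right, differentiate F term by term:
  d/dx[xy] = x·y' + y
  d/dx[5x] = 5
  d/dx[3y] = 3·y'
  d/dx[-17] = 0
Adding these up, d/dx[F] = 0 becomes
  (y + 5) + (x + 3)·y' = 0,
so isolating y',
  dy/dx = -(y + 5)/(x + 3) = (-y - 5)/(x + 3)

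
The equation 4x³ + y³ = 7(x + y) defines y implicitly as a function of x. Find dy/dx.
Take d/dx of both sides. Since y is implicitly a function of x, the chain rule attaches a y' = dy/dx factor whenever we differentiate through y.

Set F(x, y) = (left side) − (right side), so the curve is F = 0. Differentiating each term of F:
  d/dx[4x^3] = 12x^2
  d/dx[-7x] = -7
  d/dx[y^3] = 3y^2·y'
  d/dx[-7y] = -7·y'

Collecting, the y'-free part is the partial derivative in x and the y' coefficient is the partial derivative in y:
  ∂F/∂x = 12x^2 - 7
  ∂F/∂y = 3y^2 - 7

so d/dx[F(x, y(x))] = ∂F/∂x + (∂F/∂y)·y' = 0. Rearranging,
  dy/dx = -(∂F/∂x)/(∂F/∂y) = -(12x^2 - 7)/(3y^2 - 7) = (7 - 12x^2)/(3y^2 - 7)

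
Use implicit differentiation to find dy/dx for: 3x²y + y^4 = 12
Take d/dx of both sides. Since y is implicitly a function of x, the chain rule attaches a y' = dy/dx factor whenever we differentiate through y.

Set F(x, y) = (left side) − (right side), so the curve is F = 0. Differentiating each term of F:
  d/dx[3x^2y] = 3x^2·y' + 6xy
  d/dx[y^4] = 4y^3·y'
  d/dx[-12] = 0

Collecting, the y'-free part is the partial derivative in x and the y' coefficient is the partial derivative in y:
  ∂F/∂x = 6xy
  ∂F/∂y = 3x^2 + 4y^3

so d/dx[F(x, y(x))] = ∂F/∂x + (∂F/∂y)·y' = 0. Rearranging,
  dy/dx = -(∂F/∂x)/(∂F/∂y) = -(6xy)/(3x^2 + 4y^3) = -6xy/(3x^2 + 4y^3)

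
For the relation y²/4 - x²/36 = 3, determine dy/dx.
Differentiate both sides with respect to x, treating y as y(x). By the chain rule, any term containing y contributes a factor of y' = dy/dx when we differentiate it.

Move every term to one side and write the relation as F(x, y) = 0. Term by term,
  d/dx[-x^2/36] = -x/18
  d/dx[y^2/4] = y·y'/2
  d/dx[-3] = 0

The pieces without y' make up ∂F/∂x and the coefficient of y' is ∂F/∂y:
  ∂F/∂x = -x/18,
  ∂F/∂y = y/2.

Since d/dx[F] = ∂F/∂x + (∂F/∂y)·y' = 0, solve for y':
  (∂F/∂y)·y' = -∂F/∂x
  dy/dx = -(∂F/∂x)/(∂F/∂y) = -(-x/18)/(y/2) = x/(9y)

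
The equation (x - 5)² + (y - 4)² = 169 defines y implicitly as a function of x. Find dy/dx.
Take d/dx of both sides. Since y is implicitly a function of x, the chain rule attaches a y' = dy/dx factor whenever we differentiate through y.

Set F(x, y) = (left side) − (right side), so the curve is F = 0. Differentiating each term of F:
  d/dx[(x - 5)^2] = 2x - 10
  d/dx[(y - 4)^2] = 2·y'(y - 4)
  d/dx[-169] = 0

Collecting, the y'-free part is the partial derivative in x and the y' coefficient is the partial derivative in y:
  ∂F/∂x = 2x - 10
  ∂F/∂y = 2y - 8

so d/dx[F(x, y(x))] = ∂F/∂x + (∂F/∂y)·y' = 0. Rearranging,
  dy/dx = -(∂F/∂x)/(∂F/∂y) = -(2x - 10)/(2y - 8) = (5 - x)/(y - 4)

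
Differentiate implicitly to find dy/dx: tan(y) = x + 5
Take d/dx of both sides. Since y is implicitly a function of x, the chain rule attaches a y' = dy/dx factor whenever we differentiate through y.

Set F(x, y) = (left side) − (right side), so the curve is F = 0. Differentiating each term of F:
  d/dx[-x] = -1
  d/dx[tan(y)] = y'(tan(y)^2 + 1)
  d/dx[-5] = 0

Collecting, the y'-free part is the partial derivative in x and the y' coefficient is the partial derivative in y:
  ∂F/∂x = -1
  ∂F/∂y = tan(y)^2 + 1

so d/dx[F(x, y(x))] = ∂F/∂x + (∂F/∂y)·y' = 0. Rearranging,
  dy/dx = -(∂F/∂x)/(∂F/∂y) = -(-1)/(tan(y)^2 + 1) = cos(y)^2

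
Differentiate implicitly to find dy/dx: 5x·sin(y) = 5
Differentiate the relation implicitly: treat y = y(x) and apply the chain rule, so every y-derivative picks up a y' = dy/dx factor.

With everything moved to the left-hand side, differentiate term by term:
  d/dx[5x·sin(y)] = 5x·y'·cos(y) + 5sin(y)
  d/dx[-5] = 0

Separating the contributions that come from x directly and those that come through y:
  without y':      5sin(y)
  multiplying y':  5x·cos(y)

so (5sin(y)) + (5x·cos(y))·y' = 0, and therefore
  dy/dx = -(5sin(y))/(5x·cos(y)) = -tan(y)/x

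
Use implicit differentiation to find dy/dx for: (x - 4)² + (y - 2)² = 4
Differentiate the relation implicitly: treat y = y(x) and apply the chain rule, so every y-derivative picks up a y' = dy/dx factor.

With everything moved to the left-hand side, differentiate term by term:
  d/dx[(x - 4)^2] = 2x - 8
  d/dx[(y - 2)^2] = 2·y'(y - 2)
  d/dx[-4] = 0

Separating the contributions that come from x directly and those that come through y:
  without y':      2x - 8
  multiplying y':  2y - 4

so (2x - 8) + (2y - 4)·y' = 0, and therefore
  dy/dx = -(2x - 8)/(2y - 4) = (4 - x)/(y - 2)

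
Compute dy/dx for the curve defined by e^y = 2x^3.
Differentiate the relation implicitly: treat y = y(x) and apply the chain rule, so every y-derivative picks up a y' = dy/dx factor.

With everything moved to the left-hand side, differentiate term by term:
  d/dx[-2x^3] = -6x^2
  d/dx[e^(y)] = y'·e^(y)

Separating the contributions that come from x directly and those that come through y:
  without y':      -6x^2
  multiplying y':  e^(y)

so (-6x^2) + (e^(y))·y' = 0, and therefore
  dy/dx = -(-6x^2)/(e^(y)) = 6x^2e^(-y)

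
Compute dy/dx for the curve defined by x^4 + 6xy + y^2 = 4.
Take d/dx of both sides. Since y is implicitly a function of x, the chain rule attaches a y' = dy/dx factor whenever we differentiate through y.

Set F(x, y) = (left side) − (right side), so the curve is F = 0. Differentiating each term of F:
  d/dx[x^4] = 4x^3
  d/dx[6xy] = 6x·y' + 6y
  d/dx[y^2] = 2y·y'
  d/dx[-4] = 0

Collecting, the y'-free part is the partial derivative in x and the y' coefficient is the partial derivative in y:
  ∂F/∂x = 4x^3 + 6y
  ∂F/∂y = 6x + 2y

so d/dx[F(x, y(x))] = ∂F/∂x + (∂F/∂y)·y' = 0. Rearranging,
  dy/dx = -(∂F/∂x)/(∂F/∂y) = -(4x^3 + 6y)/(6x + 2y) = (-2x^3 - 3y)/(3x + y)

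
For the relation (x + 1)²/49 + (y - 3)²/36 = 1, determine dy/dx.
Differentiate the relation implicitly: treat y = y(x) and apply the chain rule, so every y-derivative picks up a y' = dy/dx factor.

With everything moved to the left-hand side, differentiate term by term:
  d/dx[(x + 1)^2/49] = 2x/49 + 2/49
  d/dx[(y - 3)^2/36] = y'(y - 3)/18
  d/dx[-1] = 0

Separating the contributions that come from x directly and those that come through y:
  without y':      2x/49 + 2/49
  multiplying y':  y/18 - 1/6

so (2x/49 + 2/49) + (y/18 - 1/6)·y' = 0, and therefore
  dy/dx = -(2x/49 + 2/49)/(y/18 - 1/6)
        = -(2(x + 1)/49)/((y - 3)/18) = 36(-x - 1)/(49(y - 3))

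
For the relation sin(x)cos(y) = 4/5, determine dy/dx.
Take d/dx of both sides. Since y is implicitly a function of x, the chain rule attaches a y' = dy/dx factor whenever we differentiate through y.

Set F(x, y) = (left side) − (right side), so the curve is F = 0. Differentiating each term of F:
  d/dx[sin(x)·cos(y)] = -y'·sin(x)·sin(y) + cos(x)·cos(y)
  d/dx[-4/5] = 0

Collecting, the y'-free part is the partial derivative in x and the y' coefficient is the partial derivative in y:
  ∂F/∂x = cos(x)·cos(y)
  ∂F/∂y = -sin(x)·sin(y)

so d/dx[F(x, y(x))] = ∂F/∂x + (∂F/∂y)·y' = 0. Rearranging,
  dy/dx = -(∂F/∂x)/(∂F/∂y) = -(cos(x)·cos(y))/(-sin(x)·sin(y)) = 1/(tan(x)·tan(y))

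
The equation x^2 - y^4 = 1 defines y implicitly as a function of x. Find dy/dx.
Differentiate both sides with respect to x, treating y as y(x). By the chain rule, any term containing y contributes a factor of y' = dy/dx when we differentiate it.

Move every term to one side and write the relation as F(x, y) = 0. Term by term,
  d/dx[x^2] = 2x
  d/dx[-y^4] = -4y^3·y'
  d/dx[-1] = 0

The pieces without y' make up ∂F/∂x and the coefficient of y' is ∂F/∂y:
  ∂F/∂x = 2x,
  ∂F/∂y = -4y^3.

Since d/dx[F] = ∂F/∂x + (∂F/∂y)·y' = 0, solve for y':
  (∂F/∂y)·y' = -∂F/∂x
  dy/dx = -(∂F/∂x)/(∂F/∂y) = -(2x)/(-4y^3) = x/(2y^3)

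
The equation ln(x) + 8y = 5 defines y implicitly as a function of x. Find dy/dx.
Take d/dx of both sides. Since y is implicitly a function of x, the chain rule attaches a y' = dy/dx factor whenever we differentiate through y.

Set F(x, y) = (left side) − (right side), so the curve is F = 0. Differentiating each term of F:
  d/dx[8y] = 8·y'
  d/dx[ln(x)] = 1/x
  d/dx[-5] = 0

Collecting, the y'-free part is the partial derivative in x and the y' coefficient is the partial derivative in y:
  ∂F/∂x = 1/x
  ∂F/∂y = 8

so d/dx[F(x, y(x))] = ∂F/∂x + (∂F/∂y)·y' = 0. Rearranging,
  dy/dx = -(∂F/∂x)/(∂F/∂y) = -(1/x)/(8) = -1/(8x)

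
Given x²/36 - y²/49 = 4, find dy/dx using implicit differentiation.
Take d/dx of both sides. Since y is implicitly a function of x, the chain rule attaches a y' = dy/dx factor whenever we differentiate through y.

Set F(x, y) = (left side) − (right side), so the curve is F = 0. Differentiating each term of F:
  d/dx[x^2/36] = x/18
  d/dx[-y^2/49] = -2y·y'/49
  d/dx[-4] = 0

Collecting, the y'-free part is the partial derivative in x and the y' coefficient is the partial derivative in y:
  ∂F/∂x = x/18
  ∂F/∂y = -2y/49

so d/dx[F(x, y(x))] = ∂F/∂x + (∂F/∂y)·y' = 0. Rearranging,
  dy/dx = -(∂F/∂x)/(∂F/∂y) = -(x/18)/(-2y/49) = 49x/(36y)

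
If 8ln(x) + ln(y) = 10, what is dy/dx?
Take d/dx of both sides. Since y is implicitly a function of x, the chain rule attaches a y' = dy/dx factor whenever we differentiate through y.

Set F(x, y) = (left side) − (right side), so the curve is F = 0. Differentiating each term of F:
  d/dx[8ln(x)] = 8/x
  d/dx[ln(y)] = y'/y
  d/dx[-10] = 0

Collecting, the y'-free part is the partial derivative in x and the y' coefficient is the partial derivative in y:
  ∂F/∂x = 8/x
  ∂F/∂y = 1/y

so d/dx[F(x, y(x))] = ∂F/∂x + (∂F/∂y)·y' = 0. Rearranging,
  dy/dx = -(∂F/∂x)/(∂F/∂y) = -(8/x)/(1/y) = -8y/x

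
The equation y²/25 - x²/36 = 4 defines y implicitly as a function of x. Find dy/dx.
Take d/dx of both sides. Since y is implicitly a function of x, the chain rule attaches a y' = dy/dx factor whenever we differentiate through y.

Set F(x, y) = (left side) − (right side), so the curve is F = 0. Differentiating each term of F:
  d/dx[-x^2/36] = -x/18
  d/dx[y^2/25] = 2y·y'/25
  d/dx[-4] = 0

Collecting, the y'-free part is the partial derivative in x and the y' coefficient is the partial derivative in y:
  ∂F/∂x = -x/18
  ∂F/∂y = 2y/25

so d/dx[F(x, y(x))] = ∂F/∂x + (∂F/∂y)·y' = 0. Rearranging,
  dy/dx = -(∂F/∂x)/(∂F/∂y) = -(-x/18)/(2y/25) = 25x/(36y)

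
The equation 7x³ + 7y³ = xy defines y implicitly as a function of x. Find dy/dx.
Differentiate both sides with respect to x, treating y as y(x). By the chain rule, any term containing y contributes a factor of y' = dy/dx when we differentiate it.

Move every term to one side and write the relation as F(x, y) = 0. Term by term,
  d/dx[7x^3] = 21x^2
  d/dx[-xy] = -x·y' - y
  d/dx[7y^3] = 21y^2·y'

The pieces without y' make up ∂F/∂x and the coefficient of y' is ∂F/∂y:
  ∂F/∂x = 21x^2 - y,
  ∂F/∂y = -x + 21y^2.

Since d/dx[F] = ∂F/∂x + (∂F/∂y)·y' = 0, solve for y':
  (∂F/∂y)·y' = -∂F/∂x
  dy/dx = -(∂F/∂x)/(∂F/∂y) = -(21x^2 - y)/(-x + 21y^2) = (21x^2 - y)/(x - 21y^2)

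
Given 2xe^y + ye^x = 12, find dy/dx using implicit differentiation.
Differentiate the relation implicitly: treat y = y(x) and apply the chain rule, so every y-derivative picks up a y' = dy/dx factor.

With everything moved to the left-hand side, differentiate term by term:
  d/dx[2x·e^(y)] = 2x·y'·e^(y) + 2e^(y)
  d/dx[y·e^(x)] = y·e^(x) + y'·e^(x)
  d/dx[-12] = 0

Separating the contributions that come from x directly and those that come through y:
  without y':      y·e^(x) + 2e^(y)
  multiplying y':  2x·e^(y) + e^(x)

so (y·e^(x) + 2e^(y)) + (2x·e^(y) + e^(x))·y' = 0, and therefore
  dy/dx = -(y·e^(x) + 2e^(y))/(2x·e^(y) + e^(x)) = (-y·e^(x) - 2e^(y))/(2x·e^(y) + e^(x))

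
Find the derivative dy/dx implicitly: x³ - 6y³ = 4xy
Take d/dx of both sides. Since y is implicitly a function of x, the chain rule attaches a y' = dy/dx factor whenever we differentiate through y.

Set F(x, y) = (left side) − (right side), so the curve is F = 0. Differentiating each term of F:
  d/dx[x^3] = 3x^2
  d/dx[-4xy] = -4x·y' - 4y
  d/dx[-6y^3] = -18y^2·y'

Collecting, the y'-free part is the partial derivative in x and the y' coefficient is the partial derivative in y:
  ∂F/∂x = 3x^2 - 4y
  ∂F/∂y = -4x - 18y^2

so d/dx[F(x, y(x))] = ∂F/∂x + (∂F/∂y)·y' = 0. Rearranging,
  dy/dx = -(∂F/∂x)/(∂F/∂y) = -(3x^2 - 4y)/(-4x - 18y^2) = (3x^2 - 4y)/(2(2x + 9y^2))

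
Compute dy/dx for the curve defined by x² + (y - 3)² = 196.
Take d/dx of both sides. Since y is implicitly a function of x, the chain rule attaches a y' = dy/dx factor whenever we differentiate through y.

Set F(x, y) = (left side) − (right side), so the curve is F = 0. Differentiating each term of F:
  d/dx[x^2] = 2x
  d/dx[(y - 3)^2] = 2·y'(y - 3)
  d/dx[-196] = 0

Collecting, the y'-free part is the partial derivative in x and the y' coefficient is the partial derivative in y:
  ∂F/∂x = 2x
  ∂F/∂y = 2y - 6

so d/dx[F(x, y(x))] = ∂F/∂x + (∂F/∂y)·y' = 0. Rearranging,
  dy/dx = -(∂F/∂x)/(∂F/∂y) = -(2x)/(2y - 6) = -x/(y - 3)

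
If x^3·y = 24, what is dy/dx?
Apply d/dx to both sides, remembering that y depends on x. Each occurrence of y therefore brings in a y' = dy/dx via the chain rule.

With F(x, y) equal to the left-hand side minus the right, differentiate F term by term:
  d/dx[x^3y] = x^3·y' + 3x^2y
  d/dx[-24] = 0
Adding these up, d/dx[F] = 0 becomes
  (3x^2y) + (x^3)·y' = 0,
so isolating y',
  dy/dx = -(3x^2y)/(x^3) = -3y/x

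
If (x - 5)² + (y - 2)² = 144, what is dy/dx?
Take d/dx of both sides. Since y is implicitly a function of x, the chain rule attaches a y' = dy/dx factor whenever we differentiate through y.

Set F(x, y) = (left side) − (right side), so the curve is F = 0. Differentiating each term of F:
  d/dx[(x - 5)^2] = 2x - 10
  d/dx[(y - 2)^2] = 2·y'(y - 2)
  d/dx[-144] = 0

Collecting, the y'-free part is the partial derivative in x and the y' coefficient is the partial derivative in y:
  ∂F/∂x = 2x - 10
  ∂F/∂y = 2y - 4

so d/dx[F(x, y(x))] = ∂F/∂x + (∂F/∂y)·y' = 0. Rearranging,
  dy/dx = -(∂F/∂x)/(∂F/∂y) = -(2x - 10)/(2y - 4) = (5 - x)/(y - 2)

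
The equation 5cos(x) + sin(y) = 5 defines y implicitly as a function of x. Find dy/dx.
Apply d/dx to both sides, remembering that y depends on x. Each occurrence of y therefore brings in a y' = dy/dx via the chain rule.

With F(x, y) equal to the left-hand side minus the right, differentiate F term by term:
  d/dx[sin(y)] = y'·cos(y)
  d/dx[5cos(x)] = -5sin(x)
  d/dx[-5] = 0
Adding these up, d/dx[F] = 0 becomes
  (-5sin(x)) + (cos(y))·y' = 0,
so isolating y',
  dy/dx = -(-5sin(x))/(cos(y)) = 5sin(x)/cos(y)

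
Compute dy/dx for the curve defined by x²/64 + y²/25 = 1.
Take d/dx of both sides. Since y is implicitly a function of x, the chain rule attaches a y' = dy/dx factor whenever we differentiate through y.

Set F(x, y) = (left side) − (right side), so the curve is F = 0. Differentiating each term of F:
  d/dx[x^2/64] = x/32
  d/dx[y^2/25] = 2y·y'/25
  d/dx[-1] = 0

Collecting, the y'-free part is the partial derivative in x and the y' coefficient is the partial derivative in y:
  ∂F/∂x = x/32
  ∂F/∂y = 2y/25

so d/dx[F(x, y(x))] = ∂F/∂x + (∂F/∂y)·y' = 0. Rearranging,
  dy/dx = -(∂F/∂x)/(∂F/∂y) = -(x/32)/(2y/25) = -25x/(64y)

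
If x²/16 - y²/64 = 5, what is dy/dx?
Take d/dx of both sides. Since y is implicitly a function of x, the chain rule attaches a y' = dy/dx factor whenever we differentiate through y.

Set F(x, y) = (left side) − (right side), so the curve is F = 0. Differentiating each term of F:
  d/dx[x^2/16] = x/8
  d/dx[-y^2/64] = -y·y'/32
  d/dx[-5] = 0

Collecting, the y'-free part is the partial derivative in x and the y' coefficient is the partial derivative in y:
  ∂F/∂x = x/8
  ∂F/∂y = -y/32

so d/dx[F(x, y(x))] = ∂F/∂x + (∂F/∂y)·y' = 0. Rearranging,
  dy/dx = -(∂F/∂x)/(∂F/∂y) = -(x/8)/(-y/32) = 4x/y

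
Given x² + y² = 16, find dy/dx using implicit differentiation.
Differentiate both sides with respect to x, treating y as y(x). By the chain rule, any term containing y contributes a factor of y' = dy/dx when we differentiate it.

Move every term to one side and write the relation as F(x, y) = 0. Term by term,
  d/dx[x^2] = 2x
  d/dx[y^2] = 2y·y'
  d/dx[-16] = 0

The pieces without y' make up ∂F/∂x and the coefficient of y' is ∂F/∂y:
  ∂F/∂x = 2x,
  ∂F/∂y = 2y.

Since d/dx[F] = ∂F/∂x + (∂F/∂y)·y' = 0, solve for y':
  (∂F/∂y)·y' = -∂F/∂x
  dy/dx = -(∂F/∂x)/(∂F/∂y) = -(2x)/(2y) = -x/y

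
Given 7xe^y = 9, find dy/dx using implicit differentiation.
Apply d/dx to both sides, remembering that y depends on x. Each occurrence of y therefore brings in a y' = dy/dx via the chain rule.

With F(x, y) equal to the left-hand side minus the right, differentiate F term by term:
  d/dx[7x·e^(y)] = 7x·y'·e^(y) + 7e^(y)
  d/dx[-9] = 0
Adding these up, d/dx[F] = 0 becomes
  (7e^(y)) + (7x·e^(y))·y' = 0,
so isolating y',
  dy/dx = -(7e^(y))/(7x·e^(y)) = -1/x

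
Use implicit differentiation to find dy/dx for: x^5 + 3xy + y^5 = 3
Take d/dx of both sides. Since y is implicitly a function of x, the chain rule attaches a y' = dy/dx factor whenever we differentiate through y.

Set F(x, y) = (left side) − (right side), so the curve is F = 0. Differentiating each term of F:
  d/dx[x^5] = 5x^4
  d/dx[3xy] = 3x·y' + 3y
  d/dx[y^5] = 5y^4·y'
  d/dx[-3] = 0

Collecting, the y'-free part is the partial derivative in x and the y' coefficient is the partial derivative in y:
  ∂F/∂x = 5x^4 + 3y
  ∂F/∂y = 3x + 5y^4

so d/dx[F(x, y(x))] = ∂F/∂x + (∂F/∂y)·y' = 0. Rearranging,
  dy/dx = -(∂F/∂x)/(∂F/∂y) = -(5x^4 + 3y)/(3x + 5y^4) = (-5x^4 - 3y)/(3x + 5y^4)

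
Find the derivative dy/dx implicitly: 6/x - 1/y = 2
Differentiate both sides with respect to x, treating y as y(x). By the chain rule, any term containing y contributes a factor of y' = dy/dx when we differentiate it.

Move every term to one side and write the relation as F(x, y) = 0. Term by term,
  d/dx[-1/y] = y'/y^2
  d/dx[6/x] = -6/x^2
  d/dx[-2] = 0

The pieces without y' make up ∂F/∂x and the coefficient of y' is ∂F/∂y:
  ∂F/∂x = -6/x^2,
  ∂F/∂y = y^(-2).

Since d/dx[F] = ∂F/∂x + (∂F/∂y)·y' = 0, solve for y':
  (∂F/∂y)·y' = -∂F/∂x
  dy/dx = -(∂F/∂x)/(∂F/∂y) = -(-6/x^2)/(y^(-2)) = 6y^2/x^2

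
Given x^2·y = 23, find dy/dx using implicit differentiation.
Differentiate both sides with respect to x, treating y as y(x). By the chain rule, any term containing y contributes a factor of y' = dy/dx when we differentiate it.

Move every term to one side and write the relation as F(x, y) = 0. Term by term,
  d/dx[x^2y] = x^2·y' + 2xy
  d/dx[-23] = 0

The pieces without y' make up ∂F/∂x and the coefficient of y' is ∂F/∂y:
  ∂F/∂x = 2xy,
  ∂F/∂y = x^2.

Since d/dx[F] = ∂F/∂x + (∂F/∂y)·y' = 0, solve for y':
  (∂F/∂y)·y' = -∂F/∂x
  dy/dx = -(∂F/∂x)/(∂F/∂y) = -(2xy)/(x^2) = -2y/x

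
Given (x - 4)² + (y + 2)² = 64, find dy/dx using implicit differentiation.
Take d/dx of both sides. Since y is implicitly a function of x, the chain rule attaches a y' = dy/dx factor whenever we differentiate through y.

Set F(x, y) = (left side) − (right side), so the curve is F = 0. Differentiating each term of F:
  d/dx[(x - 4)^2] = 2x - 8
  d/dx[(y + 2)^2] = 2·y'(y + 2)
  d/dx[-64] = 0

Collecting, the y'-free part is the partial derivative in x and the y' coefficient is the partial derivative in y:
  ∂F/∂x = 2x - 8
  ∂F/∂y = 2y + 4

so d/dx[F(x, y(x))] = ∂F/∂x + (∂F/∂y)·y' = 0. Rearranging,
  dy/dx = -(∂F/∂x)/(∂F/∂y) = -(2x - 8)/(2y + 4) = (4 - x)/(y + 2)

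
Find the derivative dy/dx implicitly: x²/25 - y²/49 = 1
Apply d/dx to both sides, remembering that y depends on x. Each occurrence of y therefore brings in a y' = dy/dx via the chain rule.

With F(x, y) equal to the left-hand side minus the right, differentiate F term by term:
  d/dx[x^2/25] = 2x/25
  d/dx[-y^2/49] = -2y·y'/49
  d/dx[-1] = 0
Adding these up, d/dx[F] = 0 becomes
  (2x/25) + (-2y/49)·y' = 0,
so isolating y',
  dy/dx = -(2x/25)/(-2y/49) = 49x/(25y)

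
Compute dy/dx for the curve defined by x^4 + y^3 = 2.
Take d/dx of both sides. Since y is implicitly a function of x, the chain rule attaches a y' = dy/dx factor whenever we differentiate through y.

Set F(x, y) = (left side) − (right side), so the curve is F = 0. Differentiating each term of F:
  d/dx[x^4] = 4x^3
  d/dx[y^3] = 3y^2·y'
  d/dx[-2] = 0

Collecting, the y'-free part is the partial derivative in x and the y' coefficient is the partial derivative in y:
  ∂F/∂x = 4x^3
  ∂F/∂y = 3y^2

so d/dx[F(x, y(x))] = ∂F/∂x + (∂F/∂y)·y' = 0. Rearranging,
  dy/dx = -(∂F/∂x)/(∂F/∂y) = -(4x^3)/(3y^2) = -4x^3/(3y^2)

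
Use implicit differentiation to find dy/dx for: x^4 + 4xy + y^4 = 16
Take d/dx of both sides. Since y is implicitly a function of x, the chain rule attaches a y' = dy/dx factor whenever we differentiate through y.

Set F(x, y) = (left side) − (right side), so the curve is F = 0. Differentiating each term of F:
  d/dx[x^4] = 4x^3
  d/dx[4xy] = 4x·y' + 4y
  d/dx[y^4] = 4y^3·y'
  d/dx[-16] = 0

Collecting, the y'-free part is the partial derivative in x and the y' coefficient is the partial derivative in y:
  ∂F/∂x = 4x^3 + 4y
  ∂F/∂y = 4x + 4y^3

so d/dx[F(x, y(x))] = ∂F/∂x + (∂F/∂y)·y' = 0. Rearranging,
  dy/dx = -(∂F/∂x)/(∂F/∂y) = -(4x^3 + 4y)/(4x + 4y^3) = (-x^3 - y)/(x + y^3)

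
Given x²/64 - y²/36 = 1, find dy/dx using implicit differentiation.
Differentiate both sides with respect to x, treating y as y(x). By the chain rule, any term containing y contributes a factor of y' = dy/dx when we differentiate it.

Move every term to one side and write the relation as F(x, y) = 0. Term by term,
  d/dx[x^2/64] = x/32
  d/dx[-y^2/36] = -y·y'/18
  d/dx[-1] = 0

The pieces without y' make up ∂F/∂x and the coefficient of y' is ∂F/∂y:
  ∂F/∂x = x/32,
  ∂F/∂y = -y/18.

Since d/dx[F] = ∂F/∂x + (∂F/∂y)·y' = 0, solve for y':
  (∂F/∂y)·y' = -∂F/∂x
  dy/dx = -(∂F/∂x)/(∂F/∂y) = -(x/32)/(-y/18) = 9x/(16y)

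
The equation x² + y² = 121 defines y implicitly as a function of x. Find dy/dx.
Differentiate both sides with respect to x, treating y as y(x). By the chain rule, any term containing y contributes a factor of y' = dy/dx when we differentiate it.

Move every term to one side and write the relation as F(x, y) = 0. Term by term,
  d/dx[x^2] = 2x
  d/dx[y^2] = 2y·y'
  d/dx[-121] = 0

The pieces without y' make up ∂F/∂x and the coefficient of y' is ∂F/∂y:
  ∂F/∂x = 2x,
  ∂F/∂y = 2y.

Since d/dx[F] = ∂F/∂x + (∂F/∂y)·y' = 0, solve for y':
  (∂F/∂y)·y' = -∂F/∂x
  dy/dx = -(∂F/∂x)/(∂F/∂y) = -(2x)/(2y) = -x/y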